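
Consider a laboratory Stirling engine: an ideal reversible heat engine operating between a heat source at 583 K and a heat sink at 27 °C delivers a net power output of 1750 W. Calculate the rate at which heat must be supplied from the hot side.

Q̇_H ≈ 3607 W

T_C = 27 °C → 27 + 273.15 = 300.15 K.
Carnot efficiency: η = 1 − T_C/T_H = 1 − 300.15/583.00 = 0.4852.
Q_H = W/η = 1750/0.4852 = 3607 W.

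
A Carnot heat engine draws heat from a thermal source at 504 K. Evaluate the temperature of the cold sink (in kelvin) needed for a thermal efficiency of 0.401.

T_C ≈ 302 K

From η = 1 − T_C/T_H, T_C = T_H·(1 − η) = 504.00 × (1 − 0.401) = 302 K.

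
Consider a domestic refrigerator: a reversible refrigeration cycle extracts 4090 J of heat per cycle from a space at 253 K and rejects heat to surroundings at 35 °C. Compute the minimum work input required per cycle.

W_in ≈ 892 J

T_H = 35 °C → 35 + 273.15 = 308.15 K.
Carnot COP: COP_R = T_C/(T_H − T_C) = 253.00/55.15 = 4.5875.
W = Q_C/COP_R = 4090/4.5875 = 892 J.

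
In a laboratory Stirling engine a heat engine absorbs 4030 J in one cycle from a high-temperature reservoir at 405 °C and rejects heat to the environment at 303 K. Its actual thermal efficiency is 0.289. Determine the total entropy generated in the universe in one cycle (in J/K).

ΔS_univ ≈ 3.514 J/K

T_H = 405 °C → 405 + 273.15 = 678.15 K.
W = η·Q_H = 0.289 × 4030 = 1165 J, so Q_C = Q_H − W = 2865 J.
The hot reservoir loses entropy Q_H/T_H = 4030/678.15 = 5.943 J/K; the cold reservoir gains Q_C/T_C = 2865/303.00 = 9.457 J/K.
ΔS_univ = −Q_H/T_H + Q_C/T_C = 3.514 J/K (> 0, since η = 0.289 < η_Carnot = 0.553).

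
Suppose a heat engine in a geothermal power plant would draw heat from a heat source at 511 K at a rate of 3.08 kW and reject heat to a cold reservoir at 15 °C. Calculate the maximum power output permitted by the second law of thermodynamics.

T_C = 15 °C → 15 + 273.15 = 288.15 K.
By the Carnot theorem, η_max = 1 − T_C/T_H = 1 − 288.15/511.00 = 0.4361.
W_max = η_max · Q_H = 0.4361 × 3.08 = 1.34 kW.

Ẇ_max ≈ 1.34 kW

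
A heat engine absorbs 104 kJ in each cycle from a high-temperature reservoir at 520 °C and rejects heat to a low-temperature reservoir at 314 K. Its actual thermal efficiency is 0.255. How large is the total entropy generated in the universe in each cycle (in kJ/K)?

T_H = 520 °C → 520 + 273.15 = 793.15 K.
W = η·Q_H = 0.255 × 104 = 26.52 kJ, so Q_C = Q_H − W = 77.48 kJ.
Reservoir entropy changes: ΔS_H = −Q_H/T_H = −104/793.15 = -0.1311 kJ/K and ΔS_C = +Q_C/T_C = 77.48/314.00 = 0.2468 kJ/K.
ΔS_univ = −Q_H/T_H + Q_C/T_C = 0.116 kJ/K (> 0, since η = 0.255 < η_Carnot = 0.604).

ΔS_univ ≈ 0.116 kJ/K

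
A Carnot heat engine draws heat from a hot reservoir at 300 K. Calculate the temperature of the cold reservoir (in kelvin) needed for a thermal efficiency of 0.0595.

T_C ≈ 282 K

From η = 1 − T_C/T_H, T_C = T_H·(1 − η) = 300.00 × (1 − 0.0595) = 282 K.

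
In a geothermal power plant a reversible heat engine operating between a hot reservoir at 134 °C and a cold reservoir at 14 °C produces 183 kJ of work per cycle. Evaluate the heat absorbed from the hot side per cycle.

Q_H ≈ 620.9 kJ

T_H = 134 °C → 134 + 273.15 = 407.15 K.
T_C = 14 °C → 14 + 273.15 = 287.15 K.
Since the cycle is reversible, η = 1 − T_C/T_H = 1 − 287.15/407.15 = 0.2947.
Q_H = W/η = 183/0.2947 = 620.9 kJ.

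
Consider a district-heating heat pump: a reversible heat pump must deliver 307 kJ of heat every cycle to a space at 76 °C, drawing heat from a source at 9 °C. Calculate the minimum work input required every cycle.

T_H = 76 °C → 76 + 273.15 = 349.15 K.
T_C = 9 °C → 9 + 273.15 = 282.15 K.
The Carnot heat-pump COP is COP_HP = T_H/(T_H − T_C) = 349.15/67.00 = 5.2112.
W = Q_H/COP_HP = 307/5.2112 = 58.9 kJ.

W_in ≈ 58.9 kJ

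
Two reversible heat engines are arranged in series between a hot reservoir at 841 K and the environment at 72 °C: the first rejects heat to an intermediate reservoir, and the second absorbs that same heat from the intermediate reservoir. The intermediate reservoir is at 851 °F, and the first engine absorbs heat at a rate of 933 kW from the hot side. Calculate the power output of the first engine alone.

T_C = 72 °C → 72 + 273.15 = 345.15 K.
T_m = 851 °F → (851 − 32) × 5/9 = 455.00 °C = 728.15 K.
First-stage efficiency η₁ = 1 − T_m/T_H = 1 − 728.15/841.00 = 0.1342.
W₁ = η₁·Q_H = 0.1342 × 933 = 125 kW.

Ẇ₁ ≈ 125 kW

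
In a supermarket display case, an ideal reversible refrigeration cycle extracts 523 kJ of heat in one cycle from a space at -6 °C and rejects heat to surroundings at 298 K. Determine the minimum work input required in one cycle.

T_C = -6 °C → -6 + 273.15 = 267.15 K.
The reversible coefficient of performance is COP_R = T_C/(T_H − T_C) = 267.15/30.85 = 8.6596.
W = Q_C/COP_R = 523/8.6596 = 60.4 kJ.

W_in ≈ 60.4 kJ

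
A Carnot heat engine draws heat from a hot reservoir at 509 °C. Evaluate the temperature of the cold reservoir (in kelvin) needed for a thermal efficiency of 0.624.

T_C ≈ 294 K

T_H = 509 °C → 509 + 273.15 = 782.15 K.
From η = 1 − T_C/T_H, T_C = T_H·(1 − η) = 782.15 × (1 − 0.624) = 294 K.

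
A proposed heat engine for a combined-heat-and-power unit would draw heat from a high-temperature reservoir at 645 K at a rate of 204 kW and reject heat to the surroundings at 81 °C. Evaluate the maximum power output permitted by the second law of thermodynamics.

T_C = 81 °C → 81 + 273.15 = 354.15 K.
The upper bound on efficiency is η_max = 1 − T_C/T_H = 1 − 354.15/645.00 = 0.4509.
W_max = η_max · Q_H = 0.4509 × 204 = 91.99 kW.

Ẇ_max ≈ 91.99 kW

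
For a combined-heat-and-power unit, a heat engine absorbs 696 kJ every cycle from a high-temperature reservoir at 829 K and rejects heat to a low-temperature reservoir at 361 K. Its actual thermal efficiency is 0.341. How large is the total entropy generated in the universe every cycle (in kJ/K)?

W = η·Q_H = 0.341 × 696 = 237.3 kJ, so Q_C = Q_H − W = 458.7 kJ.
Reservoir entropy changes: ΔS_H = −Q_H/T_H = −696/829.00 = -0.8396 kJ/K and ΔS_C = +Q_C/T_C = 458.7/361.00 = 1.271 kJ/K.
ΔS_univ = −Q_H/T_H + Q_C/T_C = 0.431 kJ/K (> 0, since η = 0.341 < η_Carnot = 0.565).

ΔS_univ ≈ 0.431 kJ/K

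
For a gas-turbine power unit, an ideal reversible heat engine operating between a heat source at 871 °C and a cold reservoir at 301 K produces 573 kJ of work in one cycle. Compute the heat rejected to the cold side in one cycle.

Q_C ≈ 205 kJ

T_H = 871 °C → 871 + 273.15 = 1144.15 K.
For a reversible engine, η = 1 − T_C/T_H = 1 − 301.00/1144.15 = 0.7369.
Since Q_C/Q_H = T_C/T_H and Q_H = W/η, Q_C = W·T_C/(T_H − T_C) = 573 × 301.00/843.15 = 205 kJ.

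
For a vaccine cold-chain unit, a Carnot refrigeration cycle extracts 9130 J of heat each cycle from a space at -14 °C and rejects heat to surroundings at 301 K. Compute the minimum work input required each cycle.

W_in ≈ 1470 J

T_C = -14 °C → -14 + 273.15 = 259.15 K.
The reversible coefficient of performance is COP_R = T_C/(T_H − T_C) = 259.15/41.85 = 6.1924.
W = Q_C/COP_R = 9130/6.1924 = 1470 J.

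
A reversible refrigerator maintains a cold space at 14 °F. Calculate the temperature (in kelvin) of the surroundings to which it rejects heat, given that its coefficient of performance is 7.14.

T_C = 14 °F → (14 − 32) × 5/9 = -10.00 °C = 263.15 K.
COP_R = T_C/(T_H − T_C) ⇒ T_H = T_C·(1 + 1/COP_R) = 263.15 × (1 + 1/7.14) = 300 K.

T_H ≈ 300 K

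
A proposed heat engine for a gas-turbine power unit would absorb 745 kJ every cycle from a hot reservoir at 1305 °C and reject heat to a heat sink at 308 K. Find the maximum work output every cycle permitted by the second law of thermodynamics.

W_max ≈ 600 kJ

T_H = 1305 °C → 1305 + 273.15 = 1578.15 K.
The second-law ceiling is the Carnot efficiency, η_max = 1 − T_C/T_H = 1 − 308.00/1578.15 = 0.8048.
W_max = η_max · Q_H = 0.8048 × 745 = 600 kJ.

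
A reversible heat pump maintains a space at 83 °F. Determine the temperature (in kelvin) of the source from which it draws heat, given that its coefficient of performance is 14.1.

T_H = 83 °F → (83 − 32) × 5/9 = 28.33 °C = 301.48 K.
COP_HP = T_H/(T_H − T_C) ⇒ T_C = T_H·(COP_HP − 1)/COP_HP = 301.48 × (14.1 − 1)/14.1 = 280.1 K.

T_C ≈ 280.1 K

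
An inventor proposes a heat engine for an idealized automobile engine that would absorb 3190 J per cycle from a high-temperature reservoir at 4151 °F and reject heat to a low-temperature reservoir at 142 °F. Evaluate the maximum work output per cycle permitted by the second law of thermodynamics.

T_H = 4151 °F → (4151 − 32) × 5/9 = 2288.33 °C = 2561.48 K.
T_C = 142 °F → (142 − 32) × 5/9 = 61.11 °C = 334.26 K.
The upper bound on efficiency is η_max = 1 − T_C/T_H = 1 − 334.26/2561.48 = 0.8695.
W_max = η_max · Q_H = 0.8695 × 3190 = 2770 J.

W_max ≈ 2770 J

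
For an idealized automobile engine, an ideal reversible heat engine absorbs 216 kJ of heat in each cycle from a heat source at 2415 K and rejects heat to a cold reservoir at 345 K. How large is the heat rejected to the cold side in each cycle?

Since the cycle is reversible, η = 1 − T_C/T_H = 1 − 345.00/2415.00 = 0.8571.
For a reversible cycle Q_C/Q_H = T_C/T_H, so Q_C = 216 × 345.00/2415.00 = 30.86 kJ.

Q_C ≈ 30.86 kJ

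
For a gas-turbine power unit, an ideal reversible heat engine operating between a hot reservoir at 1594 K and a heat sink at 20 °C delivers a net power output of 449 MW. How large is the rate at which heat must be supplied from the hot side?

T_C = 20 °C → 20 + 273.15 = 293.15 K.
Since the cycle is reversible, η = 1 − T_C/T_H = 1 − 293.15/1594.00 = 0.8161.
Q_H = W/η = 449/0.8161 = 550 MW.

Q̇_H ≈ 550 MW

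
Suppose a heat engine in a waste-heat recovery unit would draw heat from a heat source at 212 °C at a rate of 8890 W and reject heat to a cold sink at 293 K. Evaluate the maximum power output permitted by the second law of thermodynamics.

T_H = 212 °C → 212 + 273.15 = 485.15 K.
The second-law ceiling is the Carnot efficiency, η_max = 1 − T_C/T_H = 1 − 293.00/485.15 = 0.3961.
W_max = η_max · Q_H = 0.3961 × 8890 = 3521 W.

Ẇ_max ≈ 3521 W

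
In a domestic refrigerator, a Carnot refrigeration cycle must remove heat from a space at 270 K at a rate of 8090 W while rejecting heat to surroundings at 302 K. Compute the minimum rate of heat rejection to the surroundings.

For a reversible cycle Q_H/Q_C = T_H/T_C, so Q_H = Q_C·T_H/T_C = 8090 × 302.00/270.00 = 9049 W.

Q̇_H ≈ 9049 W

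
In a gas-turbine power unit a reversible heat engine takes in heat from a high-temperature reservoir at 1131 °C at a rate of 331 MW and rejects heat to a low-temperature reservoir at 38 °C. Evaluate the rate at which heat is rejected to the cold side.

Q̇_C ≈ 73.35 MW

T_H = 1131 °C → 1131 + 273.15 = 1404.15 K.
T_C = 38 °C → 38 + 273.15 = 311.15 K.
The Carnot efficiency is η = 1 − T_C/T_H = 1 − 311.15/1404.15 = 0.7784.
For a reversible cycle Q_C/Q_H = T_C/T_H, so Q_C = 331 × 311.15/1404.15 = 73.35 MW.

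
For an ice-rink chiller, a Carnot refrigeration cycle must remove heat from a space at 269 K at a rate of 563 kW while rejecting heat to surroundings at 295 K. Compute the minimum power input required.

Ẇ_in ≈ 54.4 kW

COP_R = T_C/(T_H − T_C) = 269.00/26.00 = 10.3462.
W = Q_C/COP_R = 563/10.3462 = 54.4 kW.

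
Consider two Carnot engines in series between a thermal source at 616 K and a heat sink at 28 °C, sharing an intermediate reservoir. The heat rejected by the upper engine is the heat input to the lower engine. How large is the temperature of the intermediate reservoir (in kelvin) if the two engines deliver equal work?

T_m ≈ 459 K

T_C = 28 °C → 28 + 273.15 = 301.15 K.
For reversible stages Q_m = Q_H·(T_m/T_H). Setting W₁ = Q_H(1 − T_m/T_H) equal to W₂ = Q_m(1 − T_C/T_m) = Q_H·(T_m − T_C)/T_H gives T_H − T_m = T_m − T_C, so T_m = (T_H + T_C)/2 = (616.00 + 301.15)/2 = 459 K.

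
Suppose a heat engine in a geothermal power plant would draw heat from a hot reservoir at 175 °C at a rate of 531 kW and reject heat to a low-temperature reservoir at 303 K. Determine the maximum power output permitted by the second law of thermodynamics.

Ẇ_max ≈ 172 kW

T_H = 175 °C → 175 + 273.15 = 448.15 K.
The second-law ceiling is the Carnot efficiency, η_max = 1 − T_C/T_H = 1 − 303.00/448.15 = 0.3239.
W_max = η_max · Q_H = 0.3239 × 531 = 172 kW.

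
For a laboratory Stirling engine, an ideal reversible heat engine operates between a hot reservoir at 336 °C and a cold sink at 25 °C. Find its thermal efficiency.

η ≈ 0.511

T_H = 336 °C → 336 + 273.15 = 609.15 K.
T_C = 25 °C → 25 + 273.15 = 298.15 K.
η_rev = 1 − T_C/T_H = 1 − 298.15/609.15 = 0.511.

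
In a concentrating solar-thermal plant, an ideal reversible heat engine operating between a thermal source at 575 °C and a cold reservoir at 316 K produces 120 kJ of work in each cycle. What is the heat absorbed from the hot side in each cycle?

Q_H ≈ 191.3 kJ

T_H = 575 °C → 575 + 273.15 = 848.15 K.
Carnot efficiency: η = 1 − T_C/T_H = 1 − 316.00/848.15 = 0.6274.
Q_H = W/η = 120/0.6274 = 191.3 kJ.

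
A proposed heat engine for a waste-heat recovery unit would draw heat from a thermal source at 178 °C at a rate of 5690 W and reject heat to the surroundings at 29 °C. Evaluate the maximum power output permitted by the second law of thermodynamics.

T_H = 178 °C → 178 + 273.15 = 451.15 K.
T_C = 29 °C → 29 + 273.15 = 302.15 K.
The second-law ceiling is the Carnot efficiency, η_max = 1 − T_C/T_H = 1 − 302.15/451.15 = 0.3303.
W_max = η_max · Q_H = 0.3303 × 5690 = 1880 W.

Ẇ_max ≈ 1880 W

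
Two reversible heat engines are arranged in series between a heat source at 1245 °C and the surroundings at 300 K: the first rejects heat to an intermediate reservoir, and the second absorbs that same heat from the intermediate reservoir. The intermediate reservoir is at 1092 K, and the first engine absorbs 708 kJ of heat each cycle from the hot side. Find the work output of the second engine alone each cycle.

T_H = 1245 °C → 1245 + 273.15 = 1518.15 K.
Heat entering the second stage: Q_m = Q_H·(T_m/T_H) = 708 × 1092.00/1518.15 = 509 kJ.
Second-stage efficiency η₂ = 1 − T_C/T_m = 1 − 300.00/1092.00 = 0.7253, so W₂ = η₂·Q_m = 369 kJ.

W₂ ≈ 369 kJ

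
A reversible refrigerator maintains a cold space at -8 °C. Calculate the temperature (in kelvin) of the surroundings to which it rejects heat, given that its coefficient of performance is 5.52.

T_C = -8 °C → -8 + 273.15 = 265.15 K.
COP_R = T_C/(T_H − T_C) ⇒ T_H = T_C·(1 + 1/COP_R) = 265.15 × (1 + 1/5.52) = 313 K.

T_H ≈ 313 K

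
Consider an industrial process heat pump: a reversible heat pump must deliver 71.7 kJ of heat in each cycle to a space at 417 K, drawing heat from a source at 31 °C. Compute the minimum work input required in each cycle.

W_in ≈ 19.4 kJ

T_C = 31 °C → 31 + 273.15 = 304.15 K.
COP_HP = T_H/(T_H − T_C) = 417.00/112.85 = 3.6952.
W = Q_H/COP_HP = 71.7/3.6952 = 19.4 kJ.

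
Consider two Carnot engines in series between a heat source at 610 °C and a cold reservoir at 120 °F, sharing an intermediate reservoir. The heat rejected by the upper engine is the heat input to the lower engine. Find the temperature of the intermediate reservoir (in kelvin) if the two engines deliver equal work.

T_m ≈ 603 K

T_H = 610 °C → 610 + 273.15 = 883.15 K.
T_C = 120 °F → (120 − 32) × 5/9 = 48.89 °C = 322.04 K.
For reversible stages Q_m = Q_H·(T_m/T_H). Setting W₁ = Q_H(1 − T_m/T_H) equal to W₂ = Q_m(1 − T_C/T_m) = Q_H·(T_m − T_C)/T_H gives T_H − T_m = T_m − T_C, so T_m = (T_H + T_C)/2 = (883.15 + 322.04)/2 = 603 K.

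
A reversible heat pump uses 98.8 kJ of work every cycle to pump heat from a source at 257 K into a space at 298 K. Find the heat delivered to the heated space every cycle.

Q_H ≈ 718 kJ

COP_HP = T_H/(T_H − T_C) = 298.00/41.00 = 7.2683.
Q_H = COP_HP · W = 7.2683 × 98.8 = 718 kJ.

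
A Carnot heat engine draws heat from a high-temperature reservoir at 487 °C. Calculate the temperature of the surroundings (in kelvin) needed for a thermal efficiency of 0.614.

T_C ≈ 293 K

T_H = 487 °C → 487 + 273.15 = 760.15 K.
From η = 1 − T_C/T_H, T_C = T_H·(1 − η) = 760.15 × (1 − 0.614) = 293 K.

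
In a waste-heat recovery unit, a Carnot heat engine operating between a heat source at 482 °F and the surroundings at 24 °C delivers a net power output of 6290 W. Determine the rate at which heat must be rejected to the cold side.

T_H = 482 °F → (482 − 32) × 5/9 = 250.00 °C = 523.15 K.
T_C = 24 °C → 24 + 273.15 = 297.15 K.
η_rev = 1 − T_C/T_H = 1 − 297.15/523.15 = 0.4320.
Since Q_C/Q_H = T_C/T_H and Q_H = W/η, Q_C = W·T_C/(T_H − T_C) = 6290 × 297.15/226.00 = 8270 W.

Q̇_C ≈ 8270 W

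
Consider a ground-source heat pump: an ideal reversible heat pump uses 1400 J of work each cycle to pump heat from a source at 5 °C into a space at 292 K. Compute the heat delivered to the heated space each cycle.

T_C = 5 °C → 5 + 273.15 = 278.15 K.
COP_HP = T_H/(T_H − T_C) = 292.00/13.85 = 21.0830.
Q_H = COP_HP · W = 21.0830 × 1400 = 29500 J.

Q_H ≈ 29500 J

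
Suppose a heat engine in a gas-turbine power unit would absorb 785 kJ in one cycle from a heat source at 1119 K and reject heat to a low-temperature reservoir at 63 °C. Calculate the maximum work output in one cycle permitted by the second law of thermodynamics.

T_C = 63 °C → 63 + 273.15 = 336.15 K.
The second-law ceiling is the Carnot efficiency, η_max = 1 − T_C/T_H = 1 − 336.15/1119.00 = 0.6996.
W_max = η_max · Q_H = 0.6996 × 785 = 549 kJ.

W_max ≈ 549 kJ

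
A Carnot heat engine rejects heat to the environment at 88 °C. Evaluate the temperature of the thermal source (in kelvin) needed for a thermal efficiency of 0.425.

T_C = 88 °C → 88 + 273.15 = 361.15 K.
From η = 1 − T_C/T_H, solving for T_H gives T_H = T_C/(1 − η) = 361.15/(1 − 0.425) = 628 K.

T_H ≈ 628 K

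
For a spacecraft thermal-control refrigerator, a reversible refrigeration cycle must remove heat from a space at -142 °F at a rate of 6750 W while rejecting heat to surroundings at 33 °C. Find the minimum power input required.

T_H = 33 °C → 33 + 273.15 = 306.15 K.
T_C = -142 °F → (-142 − 32) × 5/9 = -96.67 °C = 176.48 K.
For a reversible refrigerator, COP_R = T_C/(T_H − T_C) = 176.48/129.67 = 1.3611.
W = Q_C/COP_R = 6750/1.3611 = 4960 W.

Ẇ_in ≈ 4960 W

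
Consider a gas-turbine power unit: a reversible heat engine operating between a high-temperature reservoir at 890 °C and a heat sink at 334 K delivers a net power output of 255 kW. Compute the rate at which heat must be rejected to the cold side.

T_H = 890 °C → 890 + 273.15 = 1163.15 K.
Since the cycle is reversible, η = 1 − T_C/T_H = 1 − 334.00/1163.15 = 0.7128.
Since Q_C/Q_H = T_C/T_H and Q_H = W/η, Q_C = W·T_C/(T_H − T_C) = 255 × 334.00/829.15 = 102.7 kW.

Q̇_C ≈ 102.7 kW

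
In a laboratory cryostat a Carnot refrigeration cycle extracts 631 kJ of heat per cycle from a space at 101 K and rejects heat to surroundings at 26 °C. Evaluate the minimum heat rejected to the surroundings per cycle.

Q_H ≈ 1869 kJ

T_H = 26 °C → 26 + 273.15 = 299.15 K.
For a reversible cycle Q_H/Q_C = T_H/T_C, so Q_H = Q_C·T_H/T_C = 631 × 299.15/101.00 = 1869 kJ.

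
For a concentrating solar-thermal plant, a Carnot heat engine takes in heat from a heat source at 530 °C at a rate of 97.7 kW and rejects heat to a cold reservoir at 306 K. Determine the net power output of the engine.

Ẇ ≈ 60.5 kW

T_H = 530 °C → 530 + 273.15 = 803.15 K.
Carnot efficiency: η = 1 − T_C/T_H = 1 − 306.00/803.15 = 0.6190.
W = η·Q_H = 0.6190 × 97.7 = 60.5 kW.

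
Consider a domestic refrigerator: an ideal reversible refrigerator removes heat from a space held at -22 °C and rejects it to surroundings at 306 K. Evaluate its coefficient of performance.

T_C = -22 °C → -22 + 273.15 = 251.15 K.
The reversible coefficient of performance is COP_R = T_C/(T_H − T_C) = 251.15/(306.00 − 251.15) = 4.58.

COP_R ≈ 4.58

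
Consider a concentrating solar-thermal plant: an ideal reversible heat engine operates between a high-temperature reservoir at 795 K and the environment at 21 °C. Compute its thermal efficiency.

η ≈ 0.6300

T_C = 21 °C → 21 + 273.15 = 294.15 K.
η_rev = 1 − T_C/T_H = 1 − 294.15/795.00 = 0.6300.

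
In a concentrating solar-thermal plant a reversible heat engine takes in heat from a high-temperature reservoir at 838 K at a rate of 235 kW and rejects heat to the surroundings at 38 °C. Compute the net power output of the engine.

T_C = 38 °C → 38 + 273.15 = 311.15 K.
Carnot efficiency: η = 1 − T_C/T_H = 1 − 311.15/838.00 = 0.6287.
W = η·Q_H = 0.6287 × 235 = 148 kW.

Ẇ ≈ 148 kW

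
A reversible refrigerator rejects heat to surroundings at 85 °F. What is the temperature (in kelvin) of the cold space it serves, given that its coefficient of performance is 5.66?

T_H = 85 °F → (85 − 32) × 5/9 = 29.44 °C = 302.59 K.
COP_R = T_C/(T_H − T_C) ⇒ T_C = T_H·COP_R/(1 + COP_R) = 302.59 × 5.66/(1 + 5.66) = 257 K.

T_C ≈ 257 K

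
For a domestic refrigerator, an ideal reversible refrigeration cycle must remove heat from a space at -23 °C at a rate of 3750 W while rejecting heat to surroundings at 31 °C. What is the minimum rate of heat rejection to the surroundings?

Q̇_H ≈ 4560 W

T_H = 31 °C → 31 + 273.15 = 304.15 K.
T_C = -23 °C → -23 + 273.15 = 250.15 K.
For a reversible cycle Q_H/Q_C = T_H/T_C, so Q_H = Q_C·T_H/T_C = 3750 × 304.15/250.15 = 4560 W.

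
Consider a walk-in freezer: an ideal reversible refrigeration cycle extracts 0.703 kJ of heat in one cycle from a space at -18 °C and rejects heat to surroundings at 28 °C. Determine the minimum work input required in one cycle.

W_in ≈ 0.127 kJ

T_H = 28 °C → 28 + 273.15 = 301.15 K.
T_C = -18 °C → -18 + 273.15 = 255.15 K.
Carnot COP: COP_R = T_C/(T_H − T_C) = 255.15/46.00 = 5.5467.
W = Q_C/COP_R = 0.703/5.5467 = 0.127 kJ.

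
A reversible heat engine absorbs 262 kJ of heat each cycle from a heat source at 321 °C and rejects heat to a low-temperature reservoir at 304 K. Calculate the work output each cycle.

W ≈ 127.9 kJ

T_H = 321 °C → 321 + 273.15 = 594.15 K.
Carnot efficiency: η = 1 − T_C/T_H = 1 − 304.00/594.15 = 0.4883.
W = η·Q_H = 0.4883 × 262 = 127.9 kJ.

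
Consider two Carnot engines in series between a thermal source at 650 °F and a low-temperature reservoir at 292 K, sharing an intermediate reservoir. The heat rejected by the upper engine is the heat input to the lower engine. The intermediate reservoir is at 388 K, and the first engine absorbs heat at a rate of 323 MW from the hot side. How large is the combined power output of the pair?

Ẇ_total ≈ 170 MW

T_H = 650 °F → (650 − 32) × 5/9 = 343.33 °C = 616.48 K.
Two reversible stages in series are equivalent to a single Carnot engine between T_H and T_C, so η_total = 1 − T_C/T_H = 1 − 292.00/616.48 = 0.5263.
W_total = η_total · Q_H = 0.5263 × 323 = 170 MW.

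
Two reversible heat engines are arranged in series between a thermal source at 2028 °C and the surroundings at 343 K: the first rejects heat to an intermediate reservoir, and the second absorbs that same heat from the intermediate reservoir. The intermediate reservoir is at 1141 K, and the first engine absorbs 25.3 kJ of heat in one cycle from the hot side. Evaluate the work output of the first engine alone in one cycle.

T_H = 2028 °C → 2028 + 273.15 = 2301.15 K.
First-stage efficiency η₁ = 1 − T_m/T_H = 1 − 1141.00/2301.15 = 0.5042.
W₁ = η₁·Q_H = 0.5042 × 25.3 = 12.8 kJ.

W₁ ≈ 12.8 kJ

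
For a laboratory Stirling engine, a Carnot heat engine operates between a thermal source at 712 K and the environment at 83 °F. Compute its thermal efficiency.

η ≈ 0.577

T_C = 83 °F → (83 − 32) × 5/9 = 28.33 °C = 301.48 K.
The Carnot efficiency is η = 1 − T_C/T_H = 1 − 301.48/712.00 = 0.577.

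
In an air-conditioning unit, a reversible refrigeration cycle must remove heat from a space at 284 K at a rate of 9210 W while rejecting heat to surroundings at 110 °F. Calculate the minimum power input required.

T_H = 110 °F → (110 − 32) × 5/9 = 43.33 °C = 316.48 K.
COP_R = T_C/(T_H − T_C) = 284.00/32.48 = 8.7429.
W = Q_C/COP_R = 9210/8.7429 = 1050 W.

Ẇ_in ≈ 1050 W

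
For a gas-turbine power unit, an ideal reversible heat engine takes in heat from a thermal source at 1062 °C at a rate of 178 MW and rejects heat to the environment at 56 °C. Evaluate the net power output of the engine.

T_H = 1062 °C → 1062 + 273.15 = 1335.15 K.
T_C = 56 °C → 56 + 273.15 = 329.15 K.
η_rev = 1 − T_C/T_H = 1 − 329.15/1335.15 = 0.7535.
W = η·Q_H = 0.7535 × 178 = 134.1 MW.

Ẇ ≈ 134.1 MW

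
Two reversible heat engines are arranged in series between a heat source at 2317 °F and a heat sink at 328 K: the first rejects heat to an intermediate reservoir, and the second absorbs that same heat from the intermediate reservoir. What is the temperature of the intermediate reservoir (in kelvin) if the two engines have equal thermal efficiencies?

T_m ≈ 711 K

T_H = 2317 °F → (2317 − 32) × 5/9 = 1269.44 °C = 1542.59 K.
Equal efficiencies require 1 − T_m/T_H = 1 − T_C/T_m, i.e. T_m/T_H = T_C/T_m, so T_m = √(T_H·T_C) = √(1542.59 × 328.00) = 711 K.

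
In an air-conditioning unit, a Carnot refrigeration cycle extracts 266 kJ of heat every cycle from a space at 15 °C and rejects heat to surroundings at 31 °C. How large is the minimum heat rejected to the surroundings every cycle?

T_H = 31 °C → 31 + 273.15 = 304.15 K.
T_C = 15 °C → 15 + 273.15 = 288.15 K.
For a reversible cycle Q_H/Q_C = T_H/T_C, so Q_H = Q_C·T_H/T_C = 266 × 304.15/288.15 = 280.8 kJ.

Q_H ≈ 280.8 kJ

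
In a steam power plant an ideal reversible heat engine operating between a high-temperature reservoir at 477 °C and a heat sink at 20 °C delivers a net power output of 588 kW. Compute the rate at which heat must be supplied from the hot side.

Q̇_H ≈ 965 kW

T_H = 477 °C → 477 + 273.15 = 750.15 K.
T_C = 20 °C → 20 + 273.15 = 293.15 K.
For a reversible engine, η = 1 − T_C/T_H = 1 − 293.15/750.15 = 0.6092.
Q_H = W/η = 588/0.6092 = 965 kW.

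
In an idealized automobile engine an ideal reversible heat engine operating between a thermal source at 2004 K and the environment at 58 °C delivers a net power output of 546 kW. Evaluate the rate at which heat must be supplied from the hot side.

Q̇_H ≈ 654.1 kW

T_C = 58 °C → 58 + 273.15 = 331.15 K.
The Carnot efficiency is η = 1 − T_C/T_H = 1 − 331.15/2004.00 = 0.8348.
Q_H = W/η = 546/0.8348 = 654.1 kW.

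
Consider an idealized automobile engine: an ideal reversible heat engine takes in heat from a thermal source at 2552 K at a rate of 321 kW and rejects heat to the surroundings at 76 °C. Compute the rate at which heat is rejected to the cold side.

Q̇_C ≈ 43.9 kW

T_C = 76 °C → 76 + 273.15 = 349.15 K.
For a reversible engine, η = 1 − T_C/T_H = 1 − 349.15/2552.00 = 0.8632.
For a reversible cycle Q_C/Q_H = T_C/T_H, so Q_C = 321 × 349.15/2552.00 = 43.9 kW.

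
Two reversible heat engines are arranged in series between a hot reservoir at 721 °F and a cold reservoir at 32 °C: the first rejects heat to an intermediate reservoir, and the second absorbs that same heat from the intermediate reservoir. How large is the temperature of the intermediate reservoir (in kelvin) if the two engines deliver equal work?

T_m ≈ 481 K

T_H = 721 °F → (721 − 32) × 5/9 = 382.78 °C = 655.93 K.
T_C = 32 °C → 32 + 273.15 = 305.15 K.
For reversible stages Q_m = Q_H·(T_m/T_H). Setting W₁ = Q_H(1 − T_m/T_H) equal to W₂ = Q_m(1 − T_C/T_m) = Q_H·(T_m − T_C)/T_H gives T_H − T_m = T_m − T_C, so T_m = (T_H + T_C)/2 = (655.93 + 305.15)/2 = 481 K.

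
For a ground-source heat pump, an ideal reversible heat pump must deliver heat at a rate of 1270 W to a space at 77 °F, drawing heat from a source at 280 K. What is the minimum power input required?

Ẇ_in ≈ 77.3 W

T_H = 77 °F → (77 − 32) × 5/9 = 25.00 °C = 298.15 K.
Reversible heating COP: COP_HP = T_H/(T_H − T_C) = 298.15/18.15 = 16.4270.
W = Q_H/COP_HP = 1270/16.4270 = 77.3 W.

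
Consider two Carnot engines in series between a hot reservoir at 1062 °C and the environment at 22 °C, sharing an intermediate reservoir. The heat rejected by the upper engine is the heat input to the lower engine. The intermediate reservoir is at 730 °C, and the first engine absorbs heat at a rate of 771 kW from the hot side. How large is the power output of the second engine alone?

Ẇ₂ ≈ 409 kW

T_H = 1062 °C → 1062 + 273.15 = 1335.15 K.
T_C = 22 °C → 22 + 273.15 = 295.15 K.
T_m = 730 °C → 730 + 273.15 = 1003.15 K.
Heat entering the second stage: Q_m = Q_H·(T_m/T_H) = 771 × 1003.15/1335.15 = 579 kW.
Second-stage efficiency η₂ = 1 − T_C/T_m = 1 − 295.15/1003.15 = 0.7058, so W₂ = η₂·Q_m = 409 kW.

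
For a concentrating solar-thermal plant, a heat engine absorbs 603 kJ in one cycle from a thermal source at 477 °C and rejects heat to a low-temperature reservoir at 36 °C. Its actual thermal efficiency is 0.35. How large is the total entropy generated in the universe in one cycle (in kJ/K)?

T_H = 477 °C → 477 + 273.15 = 750.15 K.
T_C = 36 °C → 36 + 273.15 = 309.15 K.
W = η·Q_H = 0.35 × 603 = 211.0 kJ, so Q_C = Q_H − W = 392.0 kJ.
Reservoir entropy changes: ΔS_H = −Q_H/T_H = −603/750.15 = -0.8038 kJ/K and ΔS_C = +Q_C/T_C = 392.0/309.15 = 1.268 kJ/K.
ΔS_univ = −Q_H/T_H + Q_C/T_C = 0.464 kJ/K (> 0, since η = 0.35 < η_Carnot = 0.588).

ΔS_univ ≈ 0.464 kJ/K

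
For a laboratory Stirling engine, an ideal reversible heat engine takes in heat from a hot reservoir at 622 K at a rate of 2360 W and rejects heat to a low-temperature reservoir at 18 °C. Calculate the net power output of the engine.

T_C = 18 °C → 18 + 273.15 = 291.15 K.
Since the cycle is reversible, η = 1 − T_C/T_H = 1 − 291.15/622.00 = 0.5319.
W = η·Q_H = 0.5319 × 2360 = 1255 W.

Ẇ ≈ 1255 W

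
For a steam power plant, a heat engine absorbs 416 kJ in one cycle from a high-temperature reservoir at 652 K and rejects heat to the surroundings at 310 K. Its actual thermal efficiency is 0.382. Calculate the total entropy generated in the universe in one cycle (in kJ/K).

W = η·Q_H = 0.382 × 416 = 158.9 kJ, so Q_C = Q_H − W = 257.1 kJ.
The hot reservoir loses entropy Q_H/T_H = 416/652.00 = 0.6380 kJ/K; the cold reservoir gains Q_C/T_C = 257.1/310.00 = 0.8293 kJ/K.
ΔS_univ = −Q_H/T_H + Q_C/T_C = 0.1913 kJ/K (> 0, since η = 0.382 < η_Carnot = 0.525).

ΔS_univ ≈ 0.1913 kJ/K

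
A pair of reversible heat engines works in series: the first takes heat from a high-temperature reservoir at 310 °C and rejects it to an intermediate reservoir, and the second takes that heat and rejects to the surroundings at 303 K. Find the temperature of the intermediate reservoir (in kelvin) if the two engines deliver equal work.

T_H = 310 °C → 310 + 273.15 = 583.15 K.
For reversible stages Q_m = Q_H·(T_m/T_H). Setting W₁ = Q_H(1 − T_m/T_H) equal to W₂ = Q_m(1 − T_C/T_m) = Q_H·(T_m − T_C)/T_H gives T_H − T_m = T_m − T_C, so T_m = (T_H + T_C)/2 = (583.15 + 303.00)/2 = 443.1 K.

T_m ≈ 443.1 K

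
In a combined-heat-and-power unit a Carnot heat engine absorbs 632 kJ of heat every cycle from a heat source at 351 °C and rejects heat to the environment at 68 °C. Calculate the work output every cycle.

T_H = 351 °C → 351 + 273.15 = 624.15 K.
T_C = 68 °C → 68 + 273.15 = 341.15 K.
The Carnot efficiency is η = 1 − T_C/T_H = 1 − 341.15/624.15 = 0.4534.
W = η·Q_H = 0.4534 × 632 = 286.6 kJ.

W ≈ 286.6 kJ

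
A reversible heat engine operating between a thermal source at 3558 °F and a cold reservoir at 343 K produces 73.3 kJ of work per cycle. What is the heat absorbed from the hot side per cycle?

T_H = 3558 °F → (3558 − 32) × 5/9 = 1958.89 °C = 2232.04 K.
The Carnot efficiency is η = 1 − T_C/T_H = 1 − 343.00/2232.04 = 0.8463.
Q_H = W/η = 73.3/0.8463 = 86.6 kJ.

Q_H ≈ 86.6 kJ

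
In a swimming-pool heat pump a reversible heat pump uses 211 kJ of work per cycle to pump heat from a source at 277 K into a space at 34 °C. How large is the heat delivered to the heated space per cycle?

Q_H ≈ 2150 kJ

T_H = 34 °C → 34 + 273.15 = 307.15 K.
COP_HP = T_H/(T_H − T_C) = 307.15/30.15 = 10.1874.
Q_H = COP_HP · W = 10.1874 × 211 = 2150 kJ.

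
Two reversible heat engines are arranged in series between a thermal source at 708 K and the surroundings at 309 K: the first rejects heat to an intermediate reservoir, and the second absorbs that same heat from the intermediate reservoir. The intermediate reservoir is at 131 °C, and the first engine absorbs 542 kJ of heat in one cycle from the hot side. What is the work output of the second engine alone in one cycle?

W₂ ≈ 72.8 kJ

T_m = 131 °C → 131 + 273.15 = 404.15 K.
Heat entering the second stage: Q_m = Q_H·(T_m/T_H) = 542 × 404.15/708.00 = 309 kJ.
Second-stage efficiency η₂ = 1 − T_C/T_m = 1 − 309.00/404.15 = 0.2354, so W₂ = η₂·Q_m = 72.8 kJ.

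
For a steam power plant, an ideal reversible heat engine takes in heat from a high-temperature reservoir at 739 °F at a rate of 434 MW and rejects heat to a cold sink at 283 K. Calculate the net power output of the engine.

Ẇ ≈ 249.6 MW

T_H = 739 °F → (739 − 32) × 5/9 = 392.78 °C = 665.93 K.
The Carnot efficiency is η = 1 − T_C/T_H = 1 − 283.00/665.93 = 0.5750.
W = η·Q_H = 0.5750 × 434 = 249.6 MW.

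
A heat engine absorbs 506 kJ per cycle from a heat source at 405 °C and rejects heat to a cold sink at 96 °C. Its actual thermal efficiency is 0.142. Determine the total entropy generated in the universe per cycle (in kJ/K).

ΔS_univ ≈ 0.430 kJ/K

T_H = 405 °C → 405 + 273.15 = 678.15 K.
T_C = 96 °C → 96 + 273.15 = 369.15 K.
W = η·Q_H = 0.142 × 506 = 71.85 kJ, so Q_C = Q_H − W = 434.1 kJ.
Reservoir entropy changes: ΔS_H = −Q_H/T_H = −506/678.15 = -0.7461 kJ/K and ΔS_C = +Q_C/T_C = 434.1/369.15 = 1.176 kJ/K.
ΔS_univ = −Q_H/T_H + Q_C/T_C = 0.430 kJ/K (> 0, since η = 0.142 < η_Carnot = 0.456).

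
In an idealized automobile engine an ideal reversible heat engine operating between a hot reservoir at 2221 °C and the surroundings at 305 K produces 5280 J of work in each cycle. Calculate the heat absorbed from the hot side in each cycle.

T_H = 2221 °C → 2221 + 273.15 = 2494.15 K.
For a reversible engine, η = 1 − T_C/T_H = 1 − 305.00/2494.15 = 0.8777.
Q_H = W/η = 5280/0.8777 = 6016 J.

Q_H ≈ 6016 J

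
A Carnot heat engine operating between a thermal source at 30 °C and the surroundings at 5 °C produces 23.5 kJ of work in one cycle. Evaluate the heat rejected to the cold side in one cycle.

Q_C ≈ 261 kJ

T_H = 30 °C → 30 + 273.15 = 303.15 K.
T_C = 5 °C → 5 + 273.15 = 278.15 K.
For a reversible engine, η = 1 − T_C/T_H = 1 − 278.15/303.15 = 0.0825.
Since Q_C/Q_H = T_C/T_H and Q_H = W/η, Q_C = W·T_C/(T_H − T_C) = 23.5 × 278.15/25.00 = 261 kJ.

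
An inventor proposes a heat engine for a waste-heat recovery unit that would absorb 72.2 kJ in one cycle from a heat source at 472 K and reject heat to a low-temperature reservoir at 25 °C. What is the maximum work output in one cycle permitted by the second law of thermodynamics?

T_C = 25 °C → 25 + 273.15 = 298.15 K.
The upper bound on efficiency is η_max = 1 − T_C/T_H = 1 − 298.15/472.00 = 0.3683.
W_max = η_max · Q_H = 0.3683 × 72.2 = 26.59 kJ.

W_max ≈ 26.59 kJ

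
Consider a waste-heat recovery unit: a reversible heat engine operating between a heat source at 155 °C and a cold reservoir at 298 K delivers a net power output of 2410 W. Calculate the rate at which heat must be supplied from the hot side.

T_H = 155 °C → 155 + 273.15 = 428.15 K.
η_rev = 1 − T_C/T_H = 1 − 298.00/428.15 = 0.3040.
Q_H = W/η = 2410/0.3040 = 7928 W.

Q̇_H ≈ 7928 W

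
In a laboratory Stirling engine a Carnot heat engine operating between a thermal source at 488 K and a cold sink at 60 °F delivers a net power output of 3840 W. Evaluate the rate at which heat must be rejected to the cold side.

T_C = 60 °F → (60 − 32) × 5/9 = 15.56 °C = 288.71 K.
Carnot efficiency: η = 1 − T_C/T_H = 1 − 288.71/488.00 = 0.4084.
Since Q_C/Q_H = T_C/T_H and Q_H = W/η, Q_C = W·T_C/(T_H − T_C) = 3840 × 288.71/199.29 = 5560 W.

Q̇_C ≈ 5560 W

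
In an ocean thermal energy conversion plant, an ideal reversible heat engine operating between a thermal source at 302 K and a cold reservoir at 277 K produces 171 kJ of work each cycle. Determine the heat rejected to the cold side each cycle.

Carnot efficiency: η = 1 − T_C/T_H = 1 − 277.00/302.00 = 0.0828.
Since Q_C/Q_H = T_C/T_H and Q_H = W/η, Q_C = W·T_C/(T_H − T_C) = 171 × 277.00/25.00 = 1890 kJ.

Q_C ≈ 1890 kJ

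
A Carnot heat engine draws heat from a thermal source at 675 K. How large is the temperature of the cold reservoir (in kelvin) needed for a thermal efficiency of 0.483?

T_C ≈ 349 K

From η = 1 − T_C/T_H, T_C = T_H·(1 − η) = 675.00 × (1 − 0.483) = 349 K.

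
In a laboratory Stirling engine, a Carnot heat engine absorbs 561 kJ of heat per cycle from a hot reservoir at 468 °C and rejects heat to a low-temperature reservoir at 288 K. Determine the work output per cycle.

T_H = 468 °C → 468 + 273.15 = 741.15 K.
η_rev = 1 − T_C/T_H = 1 − 288.00/741.15 = 0.6114.
W = η·Q_H = 0.6114 × 561 = 343 kJ.

W ≈ 343 kJ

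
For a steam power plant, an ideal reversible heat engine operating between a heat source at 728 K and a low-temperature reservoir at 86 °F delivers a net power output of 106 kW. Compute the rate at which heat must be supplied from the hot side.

Q̇_H ≈ 181.6 kW

T_C = 86 °F → (86 − 32) × 5/9 = 30.00 °C = 303.15 K.
Carnot efficiency: η = 1 − T_C/T_H = 1 − 303.15/728.00 = 0.5836.
Q_H = W/η = 106/0.5836 = 181.6 kW.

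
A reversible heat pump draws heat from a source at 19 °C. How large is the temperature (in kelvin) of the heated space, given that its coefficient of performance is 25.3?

T_C = 19 °C → 19 + 273.15 = 292.15 K.
COP_HP = T_H/(T_H − T_C) ⇒ T_H = T_C·COP_HP/(COP_HP − 1) = 292.15 × 25.3/(25.3 − 1) = 304.2 K.

T_H ≈ 304.2 K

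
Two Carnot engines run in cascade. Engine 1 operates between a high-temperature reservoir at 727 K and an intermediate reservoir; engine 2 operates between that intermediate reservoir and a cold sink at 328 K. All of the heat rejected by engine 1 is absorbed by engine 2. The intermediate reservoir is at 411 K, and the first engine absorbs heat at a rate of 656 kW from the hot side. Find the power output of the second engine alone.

Heat entering the second stage: Q_m = Q_H·(T_m/T_H) = 656 × 411.00/727.00 = 371 kW.
Second-stage efficiency η₂ = 1 − T_C/T_m = 1 − 328.00/411.00 = 0.2019, so W₂ = η₂·Q_m = 74.9 kW.

Ẇ₂ ≈ 74.9 kW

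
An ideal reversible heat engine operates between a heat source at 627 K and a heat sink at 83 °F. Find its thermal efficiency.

T_C = 83 °F → (83 − 32) × 5/9 = 28.33 °C = 301.48 K.
Carnot efficiency: η = 1 − T_C/T_H = 1 − 301.48/627.00 = 0.519.

η ≈ 0.519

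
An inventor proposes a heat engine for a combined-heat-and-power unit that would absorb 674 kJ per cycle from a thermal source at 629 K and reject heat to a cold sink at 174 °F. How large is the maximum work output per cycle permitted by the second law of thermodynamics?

T_C = 174 °F → (174 − 32) × 5/9 = 78.89 °C = 352.04 K.
No engine can exceed the Carnot limit: η_max = 1 − T_C/T_H = 1 − 352.04/629.00 = 0.4403.
W_max = η_max · Q_H = 0.4403 × 674 = 297 kJ.

W_max ≈ 297 kJ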